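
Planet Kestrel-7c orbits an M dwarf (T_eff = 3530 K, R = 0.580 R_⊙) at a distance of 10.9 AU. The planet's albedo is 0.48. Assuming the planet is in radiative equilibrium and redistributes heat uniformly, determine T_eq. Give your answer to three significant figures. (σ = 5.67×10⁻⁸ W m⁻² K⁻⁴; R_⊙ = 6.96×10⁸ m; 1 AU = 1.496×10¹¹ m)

T_eq ≈ 33.4 K

R_⋆ = 0.580 × 6.96×10⁸ = 4.04×10⁸ m.
d = 10.9 AU = 1.63×10¹² m.
L = 4πR_⋆²σT_⋆⁴ = 4π(4.04×10⁸)² × 5.67×10⁻⁸ × (3530)⁴ = 1.80×10²⁵ W.
S = L/(4πd²) = 0.540 W m⁻².
Energy balance: absorbed = emitted ⇒ πR²·S(1−A) = 4πR²·σT_eq⁴, so T_eq⁴ = S(1−A)/(4σ).
T_eq = [0.540 × 0.52 / (4 × 5.67×10⁻⁸)]^(1/4) = (1.24×10⁶)^(1/4) = 33.4 K.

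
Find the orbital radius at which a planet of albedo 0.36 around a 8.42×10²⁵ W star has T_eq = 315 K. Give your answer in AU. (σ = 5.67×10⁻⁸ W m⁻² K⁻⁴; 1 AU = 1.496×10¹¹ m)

From T_eq⁴ = L(1−A)/(16πσd²): d = √[L(1−A)/(16πσT_eq⁴)].
d = √[8.42×10²⁵ × 0.64 / (16π × 5.67×10⁻⁸ × (315)⁴)] = 4.38×10¹⁰ m = 0.293 AU.

d ≈ 0.293 AU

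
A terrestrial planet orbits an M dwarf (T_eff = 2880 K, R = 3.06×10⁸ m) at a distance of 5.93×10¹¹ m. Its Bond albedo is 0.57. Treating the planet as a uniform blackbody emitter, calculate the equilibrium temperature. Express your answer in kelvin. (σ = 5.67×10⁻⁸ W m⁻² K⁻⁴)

L = 4πR_⋆²σT_⋆⁴ = 4π(3.06×10⁸)² × 5.67×10⁻⁸ × (2880)⁴ = 4.59×10²⁴ W.
S = L/(4πd²) = 1.04 W m⁻².
Energy balance: absorbed = emitted ⇒ πR²·S(1−A) = 4πR²·σT_eq⁴, so T_eq⁴ = S(1−A)/(4σ).
T_eq = [1.04 × 0.43 / (4 × 5.67×10⁻⁸)]^(1/4) = (1.97×10⁶)^(1/4) = 37.5 K.

T_eq ≈ 37.5 K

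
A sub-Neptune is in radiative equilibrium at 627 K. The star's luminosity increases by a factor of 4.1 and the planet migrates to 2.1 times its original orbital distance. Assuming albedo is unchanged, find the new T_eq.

T_eq ≈ 616 K

T_eq ∝ L^(1/4) · d^(−1/2).
T′ = 627 × 4.1^(1/4) / 2.1^(1/2) = 616 K.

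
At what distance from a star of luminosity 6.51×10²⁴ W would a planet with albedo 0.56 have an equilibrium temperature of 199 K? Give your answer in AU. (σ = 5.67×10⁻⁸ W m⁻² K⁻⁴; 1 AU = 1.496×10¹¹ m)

d ≈ 0.169 AU

From T_eq⁴ = L(1−A)/(16πσd²): d = √[L(1−A)/(16πσT_eq⁴)].
d = √[6.51×10²⁴ × 0.44 / (16π × 5.67×10⁻⁸ × (199)⁴)] = 2.53×10¹⁰ m = 0.169 AU.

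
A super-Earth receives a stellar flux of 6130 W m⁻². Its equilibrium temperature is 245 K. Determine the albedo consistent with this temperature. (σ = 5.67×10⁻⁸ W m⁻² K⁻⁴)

A ≈ 0.87

From T_eq⁴ = S(1−A)/(4σ): 1−A = 4σT_eq⁴/S.
1−A = 4 × 5.67×10⁻⁸ × (245)⁴ / 6130 = 0.133.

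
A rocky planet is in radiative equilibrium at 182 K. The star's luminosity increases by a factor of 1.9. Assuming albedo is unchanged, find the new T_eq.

T_eq ∝ L^(1/4) · d^(−1/2).
T′ = 182 × 1.9^(1/4) = 214 K.

T_eq ≈ 214 K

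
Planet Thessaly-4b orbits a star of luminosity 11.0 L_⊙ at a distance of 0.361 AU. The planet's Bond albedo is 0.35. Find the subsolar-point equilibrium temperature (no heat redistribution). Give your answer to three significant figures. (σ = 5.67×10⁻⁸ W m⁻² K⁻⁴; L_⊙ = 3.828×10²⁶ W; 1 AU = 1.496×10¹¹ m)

d = 0.361 AU = 5.40×10¹⁰ m.
L = 11.0 × 3.828×10²⁶ = 4.21×10²⁷ W.
Flux: S = L/(4πd²) = 4.21×10²⁷/(4π×(5.40×10¹⁰)²) = 1.15×10⁵ W m⁻².
At the subsolar point the surface absorbs S(1−A) and emits σT⁴ per unit area — no factor of 4, since only the local patch is in balance.
T = [1.15×10⁵ × 0.65 / 5.67×10⁻⁸]^(1/4) = (1.32×10¹²)^(1/4) = 1070 K.

T_ss ≈ 1070 K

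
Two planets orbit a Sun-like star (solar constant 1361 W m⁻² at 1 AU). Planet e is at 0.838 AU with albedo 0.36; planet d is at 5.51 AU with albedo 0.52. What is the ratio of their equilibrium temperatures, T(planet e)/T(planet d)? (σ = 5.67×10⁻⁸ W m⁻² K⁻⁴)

T_eq = [S₀(1−A)/(4σd²)]^(1/4), so T ∝ (1−A)^(1/4) / √d.
T₁ = [1361×0.64/(4×5.67×10⁻⁸×0.838²)]^(1/4) = 271.94 K.
T₂ = [1361×0.48/(4×5.67×10⁻⁸×5.51²)]^(1/4) = 98.69 K.

T₁/T₂ ≈ 2.755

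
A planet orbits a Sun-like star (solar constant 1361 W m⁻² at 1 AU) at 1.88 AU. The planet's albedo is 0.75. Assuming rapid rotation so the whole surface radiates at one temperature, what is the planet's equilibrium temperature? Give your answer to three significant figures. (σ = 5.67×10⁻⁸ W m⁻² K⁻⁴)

Flux at 1.88 AU: S = 1361/1.88² = 385 W m⁻².
Energy balance: absorbed = emitted ⇒ πR²·S(1−A) = 4πR²·σT_eq⁴, so T_eq⁴ = S(1−A)/(4σ).
T_eq = [385 × 0.25 / (4 × 5.67×10⁻⁸)]^(1/4) = (4.24×10⁸)^(1/4) = 144 K.

T_eq ≈ 144 K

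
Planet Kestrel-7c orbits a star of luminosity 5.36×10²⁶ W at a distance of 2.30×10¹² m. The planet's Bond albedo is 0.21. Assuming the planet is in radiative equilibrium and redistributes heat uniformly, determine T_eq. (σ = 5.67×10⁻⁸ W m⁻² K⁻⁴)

T_eq ≈ 72.8 K

Flux: S = L/(4πd²) = 5.36×10²⁶/(4π×(2.30×10¹²)²) = 8.06 W m⁻².
Energy balance: absorbed = emitted ⇒ πR²·S(1−A) = 4πR²·σT_eq⁴, so T_eq⁴ = S(1−A)/(4σ).
T_eq = [8.06 × 0.79 / (4 × 5.67×10⁻⁸)]^(1/4) = (2.81×10⁷)^(1/4) = 72.8 K.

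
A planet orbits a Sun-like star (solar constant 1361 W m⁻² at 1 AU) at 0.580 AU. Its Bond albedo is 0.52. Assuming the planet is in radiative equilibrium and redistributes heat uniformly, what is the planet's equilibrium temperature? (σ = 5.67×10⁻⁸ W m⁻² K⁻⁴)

T_eq ≈ 304 K

Flux at 0.580 AU: S = 1361/0.580² = 4050 W m⁻².
Energy balance: absorbed = emitted ⇒ πR²·S(1−A) = 4πR²·σT_eq⁴, so T_eq⁴ = S(1−A)/(4σ).
T_eq = [4050 × 0.48 / (4 × 5.67×10⁻⁸)]^(1/4) = (8.56×10⁹)^(1/4) = 304 K.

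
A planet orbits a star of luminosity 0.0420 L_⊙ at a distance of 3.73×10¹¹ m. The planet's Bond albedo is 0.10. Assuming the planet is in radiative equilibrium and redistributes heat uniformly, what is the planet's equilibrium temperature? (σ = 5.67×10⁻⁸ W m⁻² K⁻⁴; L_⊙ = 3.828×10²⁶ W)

L = 0.0420 × 3.828×10²⁶ = 1.61×10²⁵ W.
Flux: S = L/(4πd²) = 1.61×10²⁵/(4π×(3.73×10¹¹)²) = 9.20 W m⁻².
Energy balance: absorbed = emitted ⇒ πR²·S(1−A) = 4πR²·σT_eq⁴, so T_eq⁴ = S(1−A)/(4σ).
T_eq = [9.20 × 0.90 / (4 × 5.67×10⁻⁸)]^(1/4) = (3.65×10⁷)^(1/4) = 77.7 K.

T_eq ≈ 77.7 K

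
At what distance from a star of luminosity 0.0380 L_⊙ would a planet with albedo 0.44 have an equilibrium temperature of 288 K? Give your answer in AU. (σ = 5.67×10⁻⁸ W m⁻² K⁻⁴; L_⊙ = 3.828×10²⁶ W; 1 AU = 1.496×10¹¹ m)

L = 0.0380 × 3.828×10²⁶ = 1.45×10²⁵ W.
From T_eq⁴ = L(1−A)/(16πσd²): d = √[L(1−A)/(16πσT_eq⁴)].
d = √[1.45×10²⁵ × 0.56 / (16π × 5.67×10⁻⁸ × (288)⁴)] = 2.04×10¹⁰ m = 0.136 AU.

d ≈ 0.136 AU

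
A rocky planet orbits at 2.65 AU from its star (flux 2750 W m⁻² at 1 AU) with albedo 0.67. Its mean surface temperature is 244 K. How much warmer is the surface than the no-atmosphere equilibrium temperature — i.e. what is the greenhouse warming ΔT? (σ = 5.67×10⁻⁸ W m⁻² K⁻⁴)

S = 2750/2.65² = 391.6 W m⁻².
T_eq = [S(1−A)/(4σ)]^(1/4) = [391.6×0.33/(4×5.67×10⁻⁸)]^(1/4) = 154.5 K.
ΔT = T_surf − T_eq = 244 − 154.5.

ΔT ≈ 89.5 K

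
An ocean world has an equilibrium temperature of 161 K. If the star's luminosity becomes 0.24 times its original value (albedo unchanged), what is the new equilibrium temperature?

T_eq ∝ L^(1/4) · d^(−1/2).
T′ = 161 × 0.24^(1/4) = 113 K.

T_eq ≈ 113 K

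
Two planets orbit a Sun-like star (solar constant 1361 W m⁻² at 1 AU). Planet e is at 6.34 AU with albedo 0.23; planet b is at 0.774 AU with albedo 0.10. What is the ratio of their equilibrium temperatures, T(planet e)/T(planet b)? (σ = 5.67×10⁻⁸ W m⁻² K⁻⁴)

T₁/T₂ ≈ 0.336

T_eq = [S₀(1−A)/(4σd²)]^(1/4), so T ∝ (1−A)^(1/4) / √d.
T₁ = [1361×0.77/(4×5.67×10⁻⁸×6.34²)]^(1/4) = 103.55 K.
T₂ = [1361×0.90/(4×5.67×10⁻⁸×0.774²)]^(1/4) = 308.14 K.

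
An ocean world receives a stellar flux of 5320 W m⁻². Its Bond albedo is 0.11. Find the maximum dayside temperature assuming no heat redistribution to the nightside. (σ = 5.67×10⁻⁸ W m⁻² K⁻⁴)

With no redistribution each surface element balances locally: S(1−A) = σT⁴.
T = [5320 × 0.89 / 5.67×10⁻⁸]^(1/4) = (8.35×10¹⁰)^(1/4) = 538 K.

T_ss ≈ 538 K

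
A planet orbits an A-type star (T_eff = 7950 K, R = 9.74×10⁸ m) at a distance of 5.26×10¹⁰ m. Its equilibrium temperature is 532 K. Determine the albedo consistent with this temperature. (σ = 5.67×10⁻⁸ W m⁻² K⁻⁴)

A ≈ 0.77

L = 4πR_⋆²σT_⋆⁴ = 4π(9.74×10⁸)² × 5.67×10⁻⁸ × (7950)⁴ = 2.70×10²⁷ W.
S = L/(4πd²) = 7.77×10⁴ W m⁻².
From T_eq⁴ = S(1−A)/(4σ): 1−A = 4σT_eq⁴/S.
1−A = 4 × 5.67×10⁻⁸ × (532)⁴ / 7.77×10⁴ = 0.234.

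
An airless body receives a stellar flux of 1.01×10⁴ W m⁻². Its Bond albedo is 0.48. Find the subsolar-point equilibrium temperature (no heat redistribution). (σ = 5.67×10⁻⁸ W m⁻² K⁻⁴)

At the subsolar point the surface absorbs S(1−A) and emits σT⁴ per unit area — no factor of 4, since only the local patch is in balance.
T = [1.01×10⁴ × 0.52 / 5.67×10⁻⁸]^(1/4) = (9.26×10¹⁰)^(1/4) = 552 K.

T_ss ≈ 552 K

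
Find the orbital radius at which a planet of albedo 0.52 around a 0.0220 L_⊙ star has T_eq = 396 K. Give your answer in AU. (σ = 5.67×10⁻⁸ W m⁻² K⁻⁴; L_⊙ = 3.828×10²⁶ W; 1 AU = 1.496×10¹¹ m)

d ≈ 0.0508 AU

L = 0.0220 × 3.828×10²⁶ = 8.42×10²⁴ W.
From T_eq⁴ = L(1−A)/(16πσd²): d = √[L(1−A)/(16πσT_eq⁴)].
d = √[8.42×10²⁴ × 0.48 / (16π × 5.67×10⁻⁸ × (396)⁴)] = 7.59×10⁹ m = 0.0508 AU.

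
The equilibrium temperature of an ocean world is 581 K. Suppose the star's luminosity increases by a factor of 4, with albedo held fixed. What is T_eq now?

T_eq ≈ 822 K

T_eq ∝ L^(1/4) · d^(−1/2).
T′ = 581 × 4^(1/4) = 822 K.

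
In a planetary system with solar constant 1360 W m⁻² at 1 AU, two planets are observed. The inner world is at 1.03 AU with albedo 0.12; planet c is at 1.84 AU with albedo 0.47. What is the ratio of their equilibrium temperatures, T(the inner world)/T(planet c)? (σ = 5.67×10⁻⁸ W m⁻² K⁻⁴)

T₁/T₂ ≈ 1.517

T_eq = [S₀(1−A)/(4σd²)]^(1/4), so T ∝ (1−A)^(1/4) / √d.
T₁ = [1360×0.88/(4×5.67×10⁻⁸×1.03²)]^(1/4) = 265.57 K.
T₂ = [1360×0.53/(4×5.67×10⁻⁸×1.84²)]^(1/4) = 175.04 K.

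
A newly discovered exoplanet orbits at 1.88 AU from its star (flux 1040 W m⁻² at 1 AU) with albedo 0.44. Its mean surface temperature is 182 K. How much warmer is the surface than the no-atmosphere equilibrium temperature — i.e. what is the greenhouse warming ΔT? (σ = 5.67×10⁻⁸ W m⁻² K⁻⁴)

S = 1040/1.88² = 294.3 W m⁻².
T_eq = [S(1−A)/(4σ)]^(1/4) = [294.3×0.56/(4×5.67×10⁻⁸)]^(1/4) = 164.2 K.
ΔT = T_surf − T_eq = 182 − 164.2.

ΔT ≈ 17.8 K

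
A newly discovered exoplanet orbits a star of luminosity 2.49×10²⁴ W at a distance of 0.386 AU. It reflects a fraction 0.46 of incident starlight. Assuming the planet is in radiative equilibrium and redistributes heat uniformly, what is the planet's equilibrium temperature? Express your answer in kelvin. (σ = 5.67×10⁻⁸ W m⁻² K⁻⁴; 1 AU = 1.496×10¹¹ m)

d = 0.386 AU = 5.77×10¹⁰ m.
Flux: S = L/(4πd²) = 2.49×10²⁴/(4π×(5.77×10¹⁰)²) = 59.4 W m⁻².
Energy balance: absorbed = emitted ⇒ πR²·S(1−A) = 4πR²·σT_eq⁴, so T_eq⁴ = S(1−A)/(4σ).
T_eq = [59.4 × 0.54 / (4 × 5.67×10⁻⁸)]^(1/4) = (1.41×10⁸)^(1/4) = 109 K.

T_eq ≈ 109 K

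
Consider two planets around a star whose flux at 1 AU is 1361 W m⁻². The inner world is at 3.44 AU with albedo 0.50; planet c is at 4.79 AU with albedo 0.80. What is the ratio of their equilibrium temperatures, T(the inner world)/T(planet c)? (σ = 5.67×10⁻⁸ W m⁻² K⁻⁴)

T₁/T₂ ≈ 1.484

T_eq = [S₀(1−A)/(4σd²)]^(1/4), so T ∝ (1−A)^(1/4) / √d.
T₁ = [1361×0.50/(4×5.67×10⁻⁸×3.44²)]^(1/4) = 126.19 K.
T₂ = [1361×0.20/(4×5.67×10⁻⁸×4.79²)]^(1/4) = 85.04 K.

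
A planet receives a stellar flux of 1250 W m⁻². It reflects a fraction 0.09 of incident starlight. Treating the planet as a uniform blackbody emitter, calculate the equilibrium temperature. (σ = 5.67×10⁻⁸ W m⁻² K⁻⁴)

Energy balance: absorbed = emitted ⇒ πR²·S(1−A) = 4πR²·σT_eq⁴, so T_eq⁴ = S(1−A)/(4σ).
T_eq = [1250 × 0.91 / (4 × 5.67×10⁻⁸)]^(1/4) = (5.02×10⁹)^(1/4) = 266 K.

T_eq ≈ 266 K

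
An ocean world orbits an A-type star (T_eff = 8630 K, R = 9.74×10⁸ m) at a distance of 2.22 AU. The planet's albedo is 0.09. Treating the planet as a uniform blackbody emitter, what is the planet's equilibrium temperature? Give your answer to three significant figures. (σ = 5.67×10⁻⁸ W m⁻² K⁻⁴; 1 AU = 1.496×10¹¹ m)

d = 2.22 AU = 3.32×10¹¹ m.
L = 4πR_⋆²σT_⋆⁴ = 4π(9.74×10⁸)² × 5.67×10⁻⁸ × (8630)⁴ = 3.75×10²⁷ W.
S = L/(4πd²) = 2710 W m⁻².
Energy balance: absorbed = emitted ⇒ πR²·S(1−A) = 4πR²·σT_eq⁴, so T_eq⁴ = S(1−A)/(4σ).
T_eq = [2710 × 0.91 / (4 × 5.67×10⁻⁸)]^(1/4) = (1.09×10¹⁰)^(1/4) = 323 K.

T_eq ≈ 323 K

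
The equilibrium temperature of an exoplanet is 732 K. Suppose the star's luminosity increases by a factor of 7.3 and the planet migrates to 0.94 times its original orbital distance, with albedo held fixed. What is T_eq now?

T_eq ≈ 1240 K

T_eq ∝ L^(1/4) · d^(−1/2).
T′ = 732 × 7.3^(1/4) / 0.94^(1/2) = 1240 K.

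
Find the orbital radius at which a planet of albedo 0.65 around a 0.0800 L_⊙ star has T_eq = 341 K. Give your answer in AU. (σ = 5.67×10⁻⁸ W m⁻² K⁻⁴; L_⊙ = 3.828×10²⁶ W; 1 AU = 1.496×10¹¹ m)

L = 0.0800 × 3.828×10²⁶ = 3.06×10²⁵ W.
From T_eq⁴ = L(1−A)/(16πσd²): d = √[L(1−A)/(16πσT_eq⁴)].
d = √[3.06×10²⁵ × 0.35 / (16π × 5.67×10⁻⁸ × (341)⁴)] = 1.67×10¹⁰ m = 0.111 AU.

d ≈ 0.111 AU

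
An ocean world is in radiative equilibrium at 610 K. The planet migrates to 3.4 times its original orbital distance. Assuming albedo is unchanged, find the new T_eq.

T_eq ≈ 331 K

T_eq ∝ L^(1/4) · d^(−1/2).
T′ = 610 / 3.4^(1/2) = 331 K.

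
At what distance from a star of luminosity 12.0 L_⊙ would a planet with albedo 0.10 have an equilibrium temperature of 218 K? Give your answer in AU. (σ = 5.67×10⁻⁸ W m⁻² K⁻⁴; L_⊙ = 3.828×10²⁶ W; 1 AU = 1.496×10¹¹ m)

L = 12.0 × 3.828×10²⁶ = 4.59×10²⁷ W.
From T_eq⁴ = L(1−A)/(16πσd²): d = √[L(1−A)/(16πσT_eq⁴)].
d = √[4.59×10²⁷ × 0.90 / (16π × 5.67×10⁻⁸ × (218)⁴)] = 8.01×10¹¹ m = 5.36 AU.

d ≈ 5.36 AU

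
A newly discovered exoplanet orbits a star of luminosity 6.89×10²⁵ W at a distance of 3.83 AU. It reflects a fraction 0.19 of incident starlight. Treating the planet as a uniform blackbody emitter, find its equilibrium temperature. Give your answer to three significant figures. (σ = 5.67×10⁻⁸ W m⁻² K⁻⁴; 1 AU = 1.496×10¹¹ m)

d = 3.83 AU = 5.73×10¹¹ m.
Flux: S = L/(4πd²) = 6.89×10²⁵/(4π×(5.73×10¹¹)²) = 16.7 W m⁻².
Energy balance: absorbed = emitted ⇒ πR²·S(1−A) = 4πR²·σT_eq⁴, so T_eq⁴ = S(1−A)/(4σ).
T_eq = [16.7 × 0.81 / (4 × 5.67×10⁻⁸)]^(1/4) = (5.96×10⁷)^(1/4) = 87.9 K.

T_eq ≈ 87.9 K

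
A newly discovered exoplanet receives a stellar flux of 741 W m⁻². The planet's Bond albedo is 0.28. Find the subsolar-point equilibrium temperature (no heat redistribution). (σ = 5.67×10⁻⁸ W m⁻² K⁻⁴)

At the subsolar point the surface absorbs S(1−A) and emits σT⁴ per unit area — no factor of 4, since only the local patch is in balance.
T = [741 × 0.72 / 5.67×10⁻⁸]^(1/4) = (9.41×10⁹)^(1/4) = 311 K.

T_ss ≈ 311 K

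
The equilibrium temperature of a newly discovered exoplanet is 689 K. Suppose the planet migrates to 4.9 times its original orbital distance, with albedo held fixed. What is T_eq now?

T_eq ≈ 311 K

T_eq ∝ L^(1/4) · d^(−1/2).
T′ = 689 / 4.9^(1/2) = 311 K.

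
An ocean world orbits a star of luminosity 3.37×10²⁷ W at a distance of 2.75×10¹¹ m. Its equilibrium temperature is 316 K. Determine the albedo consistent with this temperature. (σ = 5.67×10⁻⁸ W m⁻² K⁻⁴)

A ≈ 0.36

Flux: S = L/(4πd²) = 3.37×10²⁷/(4π×(2.75×10¹¹)²) = 3550 W m⁻².
From T_eq⁴ = S(1−A)/(4σ): 1−A = 4σT_eq⁴/S.
1−A = 4 × 5.67×10⁻⁸ × (316)⁴ / 3550 = 0.638.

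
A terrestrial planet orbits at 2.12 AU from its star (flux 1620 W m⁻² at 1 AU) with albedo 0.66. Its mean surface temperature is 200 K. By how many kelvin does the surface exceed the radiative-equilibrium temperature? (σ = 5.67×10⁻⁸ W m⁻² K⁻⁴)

S = 1620/2.12² = 360.4 W m⁻².
T_eq = [S(1−A)/(4σ)]^(1/4) = [360.4×0.34/(4×5.67×10⁻⁸)]^(1/4) = 152.5 K.
ΔT = T_surf − T_eq = 200 − 152.5.

ΔT ≈ 47.5 K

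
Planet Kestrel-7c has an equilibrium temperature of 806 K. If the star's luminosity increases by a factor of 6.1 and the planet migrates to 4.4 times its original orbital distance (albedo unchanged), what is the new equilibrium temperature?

T_eq ∝ L^(1/4) · d^(−1/2).
T′ = 806 × 6.1^(1/4) / 4.4^(1/2) = 604 K.

T_eq ≈ 604 K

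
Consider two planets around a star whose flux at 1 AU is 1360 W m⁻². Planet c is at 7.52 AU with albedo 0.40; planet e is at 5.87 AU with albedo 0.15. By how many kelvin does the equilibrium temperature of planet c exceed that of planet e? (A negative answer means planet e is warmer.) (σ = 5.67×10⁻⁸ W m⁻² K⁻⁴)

ΔT ≈ -21.0 K

T_eq = [S₀(1−A)/(4σd²)]^(1/4), so T ∝ (1−A)^(1/4) / √d.
T₁ = [1360×0.60/(4×5.67×10⁻⁸×7.52²)]^(1/4) = 89.31 K.
T₂ = [1360×0.85/(4×5.67×10⁻⁸×5.87²)]^(1/4) = 110.28 K.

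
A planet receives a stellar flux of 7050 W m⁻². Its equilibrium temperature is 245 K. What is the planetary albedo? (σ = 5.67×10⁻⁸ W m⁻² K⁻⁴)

From T_eq⁴ = S(1−A)/(4σ): 1−A = 4σT_eq⁴/S.
1−A = 4 × 5.67×10⁻⁸ × (245)⁴ / 7050 = 0.116.

A ≈ 0.88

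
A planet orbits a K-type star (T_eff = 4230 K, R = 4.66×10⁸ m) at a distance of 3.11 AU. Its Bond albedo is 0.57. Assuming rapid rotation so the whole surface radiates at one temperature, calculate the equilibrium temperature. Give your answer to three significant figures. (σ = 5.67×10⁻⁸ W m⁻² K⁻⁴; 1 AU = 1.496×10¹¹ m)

T_eq ≈ 76.7 K

d = 3.11 AU = 4.65×10¹¹ m.
L = 4πR_⋆²σT_⋆⁴ = 4π(4.66×10⁸)² × 5.67×10⁻⁸ × (4230)⁴ = 4.95×10²⁵ W.
S = L/(4πd²) = 18.2 W m⁻².
Energy balance: absorbed = emitted ⇒ πR²·S(1−A) = 4πR²·σT_eq⁴, so T_eq⁴ = S(1−A)/(4σ).
T_eq = [18.2 × 0.43 / (4 × 5.67×10⁻⁸)]^(1/4) = (3.45×10⁷)^(1/4) = 76.7 K.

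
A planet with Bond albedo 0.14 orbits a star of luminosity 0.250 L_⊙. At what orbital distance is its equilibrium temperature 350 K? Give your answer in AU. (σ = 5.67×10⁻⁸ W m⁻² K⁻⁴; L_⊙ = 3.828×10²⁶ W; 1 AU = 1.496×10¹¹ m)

L = 0.250 × 3.828×10²⁶ = 9.57×10²⁵ W.
From T_eq⁴ = L(1−A)/(16πσd²): d = √[L(1−A)/(16πσT_eq⁴)].
d = √[9.57×10²⁵ × 0.86 / (16π × 5.67×10⁻⁸ × (350)⁴)] = 4.39×10¹⁰ m = 0.293 AU.

d ≈ 0.293 AU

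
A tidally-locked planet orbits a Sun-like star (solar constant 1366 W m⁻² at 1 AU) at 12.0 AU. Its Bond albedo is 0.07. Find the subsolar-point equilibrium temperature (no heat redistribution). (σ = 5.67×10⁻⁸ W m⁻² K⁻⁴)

T_ss ≈ 112 K

Flux at 12.0 AU: S = 1366/12.0² = 9.49 W m⁻².
At the subsolar point the surface absorbs S(1−A) and emits σT⁴ per unit area — no factor of 4, since only the local patch is in balance.
T = [9.49 × 0.93 / 5.67×10⁻⁸]^(1/4) = (1.56×10⁸)^(1/4) = 112 K.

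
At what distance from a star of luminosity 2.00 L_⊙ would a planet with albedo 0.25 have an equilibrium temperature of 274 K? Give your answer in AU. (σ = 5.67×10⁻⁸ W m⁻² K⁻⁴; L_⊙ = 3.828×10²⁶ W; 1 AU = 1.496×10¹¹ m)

d ≈ 1.26 AU

L = 2.00 × 3.828×10²⁶ = 7.66×10²⁶ W.
From T_eq⁴ = L(1−A)/(16πσd²): d = √[L(1−A)/(16πσT_eq⁴)].
d = √[7.66×10²⁶ × 0.75 / (16π × 5.67×10⁻⁸ × (274)⁴)] = 1.89×10¹¹ m = 1.26 AU.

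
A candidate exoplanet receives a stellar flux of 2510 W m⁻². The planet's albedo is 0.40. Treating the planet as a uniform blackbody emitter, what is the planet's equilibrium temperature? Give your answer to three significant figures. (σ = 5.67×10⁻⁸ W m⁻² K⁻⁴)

T_eq ≈ 285 K

Energy balance: absorbed = emitted ⇒ πR²·S(1−A) = 4πR²·σT_eq⁴, so T_eq⁴ = S(1−A)/(4σ).
T_eq = [2510 × 0.60 / (4 × 5.67×10⁻⁸)]^(1/4) = (6.64×10⁹)^(1/4) = 285 K.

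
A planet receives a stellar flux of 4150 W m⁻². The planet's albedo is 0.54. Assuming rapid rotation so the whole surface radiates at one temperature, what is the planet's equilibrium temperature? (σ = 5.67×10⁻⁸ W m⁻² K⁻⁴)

T_eq ≈ 303 K

Energy balance: absorbed = emitted ⇒ πR²·S(1−A) = 4πR²·σT_eq⁴, so T_eq⁴ = S(1−A)/(4σ).
T_eq = [4150 × 0.46 / (4 × 5.67×10⁻⁸)]^(1/4) = (8.42×10⁹)^(1/4) = 303 K.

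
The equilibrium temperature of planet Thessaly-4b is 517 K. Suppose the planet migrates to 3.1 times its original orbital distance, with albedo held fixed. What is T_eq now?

T_eq ∝ L^(1/4) · d^(−1/2).
T′ = 517 / 3.1^(1/2) = 294 K.

T_eq ≈ 294 K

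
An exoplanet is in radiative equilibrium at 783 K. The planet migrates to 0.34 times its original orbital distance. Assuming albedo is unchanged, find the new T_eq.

T_eq ∝ L^(1/4) · d^(−1/2).
T′ = 783 / 0.34^(1/2) = 1340 K.

T_eq ≈ 1340 K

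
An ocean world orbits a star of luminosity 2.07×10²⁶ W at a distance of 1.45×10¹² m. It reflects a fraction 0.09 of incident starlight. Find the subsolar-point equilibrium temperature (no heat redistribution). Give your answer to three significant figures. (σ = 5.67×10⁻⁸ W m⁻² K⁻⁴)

T_ss ≈ 106 K

Flux: S = L/(4πd²) = 2.07×10²⁶/(4π×(1.45×10¹²)²) = 7.83 W m⁻².
At the subsolar point the surface absorbs S(1−A) and emits σT⁴ per unit area — no factor of 4, since only the local patch is in balance.
T = [7.83 × 0.91 / 5.67×10⁻⁸]^(1/4) = (1.26×10⁸)^(1/4) = 106 K.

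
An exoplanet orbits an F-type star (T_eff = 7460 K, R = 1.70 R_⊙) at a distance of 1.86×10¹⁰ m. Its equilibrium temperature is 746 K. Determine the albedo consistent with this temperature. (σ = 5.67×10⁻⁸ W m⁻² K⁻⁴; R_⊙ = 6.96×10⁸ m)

A ≈ 0.90

R_⋆ = 1.70 × 6.96×10⁸ = 1.18×10⁹ m.
L = 4πR_⋆²σT_⋆⁴ = 4π(1.18×10⁹)² × 5.67×10⁻⁸ × (7460)⁴ = 3.09×10²⁷ W.
S = L/(4πd²) = 7.11×10⁵ W m⁻².
From T_eq⁴ = S(1−A)/(4σ): 1−A = 4σT_eq⁴/S.
1−A = 4 × 5.67×10⁻⁸ × (746)⁴ / 7.11×10⁵ = 0.099.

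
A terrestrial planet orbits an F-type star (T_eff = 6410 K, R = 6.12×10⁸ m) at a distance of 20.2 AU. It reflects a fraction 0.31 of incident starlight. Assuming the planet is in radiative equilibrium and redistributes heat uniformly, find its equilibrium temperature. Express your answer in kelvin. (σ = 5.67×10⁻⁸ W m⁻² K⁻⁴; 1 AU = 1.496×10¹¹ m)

T_eq ≈ 58.8 K

d = 20.2 AU = 3.02×10¹² m.
L = 4πR_⋆²σT_⋆⁴ = 4π(6.12×10⁸)² × 5.67×10⁻⁸ × (6410)⁴ = 4.51×10²⁶ W.
S = L/(4πd²) = 3.93 W m⁻².
Energy balance: absorbed = emitted ⇒ πR²·S(1−A) = 4πR²·σT_eq⁴, so T_eq⁴ = S(1−A)/(4σ).
T_eq = [3.93 × 0.69 / (4 × 5.67×10⁻⁸)]^(1/4) = (1.19×10⁷)^(1/4) = 58.8 K.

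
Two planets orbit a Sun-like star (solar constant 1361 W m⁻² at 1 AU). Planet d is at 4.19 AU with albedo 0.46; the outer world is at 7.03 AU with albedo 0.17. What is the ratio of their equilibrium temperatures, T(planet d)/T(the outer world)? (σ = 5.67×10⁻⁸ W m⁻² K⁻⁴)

T₁/T₂ ≈ 1.163

T_eq = [S₀(1−A)/(4σd²)]^(1/4), so T ∝ (1−A)^(1/4) / √d.
T₁ = [1361×0.54/(4×5.67×10⁻⁸×4.19²)]^(1/4) = 116.56 K.
T₂ = [1361×0.83/(4×5.67×10⁻⁸×7.03²)]^(1/4) = 100.19 K.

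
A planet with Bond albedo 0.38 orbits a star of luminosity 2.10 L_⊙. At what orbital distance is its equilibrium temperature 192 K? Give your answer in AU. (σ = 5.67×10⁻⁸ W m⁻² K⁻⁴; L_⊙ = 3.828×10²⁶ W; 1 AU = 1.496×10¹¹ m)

d ≈ 2.40 AU

L = 2.10 × 3.828×10²⁶ = 8.04×10²⁶ W.
From T_eq⁴ = L(1−A)/(16πσd²): d = √[L(1−A)/(16πσT_eq⁴)].
d = √[8.04×10²⁶ × 0.62 / (16π × 5.67×10⁻⁸ × (192)⁴)] = 3.59×10¹¹ m = 2.40 AU.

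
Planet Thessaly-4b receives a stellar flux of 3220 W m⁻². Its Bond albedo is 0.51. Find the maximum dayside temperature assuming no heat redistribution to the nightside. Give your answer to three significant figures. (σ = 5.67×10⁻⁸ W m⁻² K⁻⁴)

With no redistribution each surface element balances locally: S(1−A) = σT⁴.
T = [3220 × 0.49 / 5.67×10⁻⁸]^(1/4) = (2.78×10¹⁰)^(1/4) = 408 K.

T_ss ≈ 408 K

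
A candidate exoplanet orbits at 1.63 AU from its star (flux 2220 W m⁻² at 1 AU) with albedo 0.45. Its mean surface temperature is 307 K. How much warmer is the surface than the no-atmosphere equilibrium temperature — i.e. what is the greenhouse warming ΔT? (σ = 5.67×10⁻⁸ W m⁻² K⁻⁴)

S = 2220/1.63² = 835.6 W m⁻².
T_eq = [S(1−A)/(4σ)]^(1/4) = [835.6×0.55/(4×5.67×10⁻⁸)]^(1/4) = 212.2 K.
ΔT = T_surf − T_eq = 307 − 212.2.

ΔT ≈ 94.8 K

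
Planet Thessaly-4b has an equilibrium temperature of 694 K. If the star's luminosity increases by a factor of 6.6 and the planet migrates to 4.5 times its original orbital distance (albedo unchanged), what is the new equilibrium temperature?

T_eq ∝ L^(1/4) · d^(−1/2).
T′ = 694 × 6.6^(1/4) / 4.5^(1/2) = 524 K.

T_eq ≈ 524 K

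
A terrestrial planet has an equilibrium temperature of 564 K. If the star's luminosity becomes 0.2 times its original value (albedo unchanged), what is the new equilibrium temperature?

T_eq ≈ 377 K

T_eq ∝ L^(1/4) · d^(−1/2).
T′ = 564 × 0.2^(1/4) = 377 K.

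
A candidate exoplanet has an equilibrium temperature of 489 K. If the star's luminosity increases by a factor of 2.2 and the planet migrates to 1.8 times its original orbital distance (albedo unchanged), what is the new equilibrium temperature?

T_eq ≈ 444 K

T_eq ∝ L^(1/4) · d^(−1/2).
T′ = 489 × 2.2^(1/4) / 1.8^(1/2) = 444 K.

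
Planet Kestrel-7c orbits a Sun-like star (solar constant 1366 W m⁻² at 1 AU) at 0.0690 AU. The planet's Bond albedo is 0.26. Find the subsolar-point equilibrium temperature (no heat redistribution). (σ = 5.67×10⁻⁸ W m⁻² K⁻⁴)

Flux at 0.0690 AU: S = 1366/0.0690² = 2.87×10⁵ W m⁻².
At the subsolar point the surface absorbs S(1−A) and emits σT⁴ per unit area — no factor of 4, since only the local patch is in balance.
T = [2.87×10⁵ × 0.74 / 5.67×10⁻⁸]^(1/4) = (3.74×10¹²)^(1/4) = 1390 K.

T_ss ≈ 1390 K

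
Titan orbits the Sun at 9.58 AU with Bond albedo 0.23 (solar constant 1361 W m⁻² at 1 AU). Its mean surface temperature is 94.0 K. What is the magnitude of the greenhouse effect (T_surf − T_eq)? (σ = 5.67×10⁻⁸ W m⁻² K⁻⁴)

S = 1361/9.58² = 14.83 W m⁻².
T_eq = [S(1−A)/(4σ)]^(1/4) = [14.83×0.77/(4×5.67×10⁻⁸)]^(1/4) = 84.2 K.
ΔT = T_surf − T_eq = 94 − 84.2.

ΔT ≈ 9.8 K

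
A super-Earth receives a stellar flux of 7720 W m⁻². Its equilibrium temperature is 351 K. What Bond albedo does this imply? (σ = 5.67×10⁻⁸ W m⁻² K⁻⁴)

From T_eq⁴ = S(1−A)/(4σ): 1−A = 4σT_eq⁴/S.
1−A = 4 × 5.67×10⁻⁸ × (351)⁴ / 7720 = 0.446.

A ≈ 0.55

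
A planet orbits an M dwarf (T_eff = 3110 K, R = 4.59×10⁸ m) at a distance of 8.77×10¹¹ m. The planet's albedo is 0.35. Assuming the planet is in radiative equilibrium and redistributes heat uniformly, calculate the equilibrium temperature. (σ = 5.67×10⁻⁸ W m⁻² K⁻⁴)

L = 4πR_⋆²σT_⋆⁴ = 4π(4.59×10⁸)² × 5.67×10⁻⁸ × (3110)⁴ = 1.40×10²⁵ W.
S = L/(4πd²) = 1.45 W m⁻².
Energy balance: absorbed = emitted ⇒ πR²·S(1−A) = 4πR²·σT_eq⁴, so T_eq⁴ = S(1−A)/(4σ).
T_eq = [1.45 × 0.65 / (4 × 5.67×10⁻⁸)]^(1/4) = (4.16×10⁶)^(1/4) = 45.2 K.

T_eq ≈ 45.2 K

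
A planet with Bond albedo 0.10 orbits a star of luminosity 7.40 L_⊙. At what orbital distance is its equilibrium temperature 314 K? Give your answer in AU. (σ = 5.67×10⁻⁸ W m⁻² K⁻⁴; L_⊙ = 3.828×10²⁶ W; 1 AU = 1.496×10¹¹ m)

L = 7.40 × 3.828×10²⁶ = 2.83×10²⁷ W.
From T_eq⁴ = L(1−A)/(16πσd²): d = √[L(1−A)/(16πσT_eq⁴)].
d = √[2.83×10²⁷ × 0.90 / (16π × 5.67×10⁻⁸ × (314)⁴)] = 3.03×10¹¹ m = 2.03 AU.

d ≈ 2.03 AU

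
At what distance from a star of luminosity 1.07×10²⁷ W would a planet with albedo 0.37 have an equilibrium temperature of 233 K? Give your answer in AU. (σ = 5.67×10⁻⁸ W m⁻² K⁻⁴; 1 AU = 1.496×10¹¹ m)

d ≈ 1.89 AU

From T_eq⁴ = L(1−A)/(16πσd²): d = √[L(1−A)/(16πσT_eq⁴)].
d = √[1.07×10²⁷ × 0.63 / (16π × 5.67×10⁻⁸ × (233)⁴)] = 2.83×10¹¹ m = 1.89 AU.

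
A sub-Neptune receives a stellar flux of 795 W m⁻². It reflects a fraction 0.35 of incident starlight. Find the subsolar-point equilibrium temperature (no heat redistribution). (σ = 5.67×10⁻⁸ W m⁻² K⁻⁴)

At the subsolar point the surface absorbs S(1−A) and emits σT⁴ per unit area — no factor of 4, since only the local patch is in balance.
T = [795 × 0.65 / 5.67×10⁻⁸]^(1/4) = (9.11×10⁹)^(1/4) = 309 K.

T_ss ≈ 309 K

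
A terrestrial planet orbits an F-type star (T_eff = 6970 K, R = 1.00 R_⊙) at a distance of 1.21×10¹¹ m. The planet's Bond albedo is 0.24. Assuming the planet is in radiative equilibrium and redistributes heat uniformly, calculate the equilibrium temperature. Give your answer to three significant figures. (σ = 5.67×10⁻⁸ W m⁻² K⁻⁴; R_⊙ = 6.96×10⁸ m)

R_⋆ = 1.00 × 6.96×10⁸ = 6.96×10⁸ m.
L = 4πR_⋆²σT_⋆⁴ = 4π(6.96×10⁸)² × 5.67×10⁻⁸ × (6970)⁴ = 8.15×10²⁶ W.
S = L/(4πd²) = 4430 W m⁻².
Energy balance: absorbed = emitted ⇒ πR²·S(1−A) = 4πR²·σT_eq⁴, so T_eq⁴ = S(1−A)/(4σ).
T_eq = [4430 × 0.76 / (4 × 5.67×10⁻⁸)]^(1/4) = (1.48×10¹⁰)^(1/4) = 349 K.

T_eq ≈ 349 K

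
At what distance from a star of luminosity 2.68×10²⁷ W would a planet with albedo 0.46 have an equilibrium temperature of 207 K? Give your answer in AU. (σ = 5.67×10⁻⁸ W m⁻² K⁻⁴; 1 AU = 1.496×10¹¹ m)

From T_eq⁴ = L(1−A)/(16πσd²): d = √[L(1−A)/(16πσT_eq⁴)].
d = √[2.68×10²⁷ × 0.54 / (16π × 5.67×10⁻⁸ × (207)⁴)] = 5.26×10¹¹ m = 3.52 AU.

d ≈ 3.52 AU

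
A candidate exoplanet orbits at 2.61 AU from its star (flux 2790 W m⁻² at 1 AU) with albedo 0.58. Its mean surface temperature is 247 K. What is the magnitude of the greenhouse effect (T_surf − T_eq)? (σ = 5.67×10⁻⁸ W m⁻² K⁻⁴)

ΔT ≈ 81.0 K

S = 2790/2.61² = 409.6 W m⁻².
T_eq = [S(1−A)/(4σ)]^(1/4) = [409.6×0.42/(4×5.67×10⁻⁸)]^(1/4) = 166.0 K.
ΔT = T_surf − T_eq = 247 − 166.0.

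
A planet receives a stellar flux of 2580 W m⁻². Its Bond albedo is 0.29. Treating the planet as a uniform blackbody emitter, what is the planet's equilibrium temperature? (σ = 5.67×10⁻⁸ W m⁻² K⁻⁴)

Energy balance: absorbed = emitted ⇒ πR²·S(1−A) = 4πR²·σT_eq⁴, so T_eq⁴ = S(1−A)/(4σ).
T_eq = [2580 × 0.71 / (4 × 5.67×10⁻⁸)]^(1/4) = (8.08×10⁹)^(1/4) = 300 K.

T_eq ≈ 300 K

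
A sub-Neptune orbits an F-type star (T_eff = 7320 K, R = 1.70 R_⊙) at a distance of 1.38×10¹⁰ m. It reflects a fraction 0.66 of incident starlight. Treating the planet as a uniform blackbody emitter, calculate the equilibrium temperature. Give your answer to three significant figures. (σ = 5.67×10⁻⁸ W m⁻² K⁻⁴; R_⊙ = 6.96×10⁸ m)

R_⋆ = 1.70 × 6.96×10⁸ = 1.18×10⁹ m.
L = 4πR_⋆²σT_⋆⁴ = 4π(1.18×10⁹)² × 5.67×10⁻⁸ × (7320)⁴ = 2.86×10²⁷ W.
S = L/(4πd²) = 1.20×10⁶ W m⁻².
Energy balance: absorbed = emitted ⇒ πR²·S(1−A) = 4πR²·σT_eq⁴, so T_eq⁴ = S(1−A)/(4σ).
T_eq = [1.20×10⁶ × 0.34 / (4 × 5.67×10⁻⁸)]^(1/4) = (1.79×10¹²)^(1/4) = 1160 K.

T_eq ≈ 1160 K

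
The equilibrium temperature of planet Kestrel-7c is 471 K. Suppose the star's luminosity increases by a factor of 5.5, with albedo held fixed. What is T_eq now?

T_eq ∝ L^(1/4) · d^(−1/2).
T′ = 471 × 5.5^(1/4) = 721 K.

T_eq ≈ 721 K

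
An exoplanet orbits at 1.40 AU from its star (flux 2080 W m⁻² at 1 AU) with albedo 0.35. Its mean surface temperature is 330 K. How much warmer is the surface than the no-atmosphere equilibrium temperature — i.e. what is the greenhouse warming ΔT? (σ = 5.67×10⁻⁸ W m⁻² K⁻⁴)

ΔT ≈ 95.2 K

S = 2080/1.40² = 1061 W m⁻².
T_eq = [S(1−A)/(4σ)]^(1/4) = [1061×0.65/(4×5.67×10⁻⁸)]^(1/4) = 234.8 K.
ΔT = T_surf − T_eq = 330 − 234.8.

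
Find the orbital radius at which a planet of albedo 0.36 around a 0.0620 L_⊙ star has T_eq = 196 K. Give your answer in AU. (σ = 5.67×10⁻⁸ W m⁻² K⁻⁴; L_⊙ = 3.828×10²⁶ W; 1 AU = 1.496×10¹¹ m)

L = 0.0620 × 3.828×10²⁶ = 2.37×10²⁵ W.
From T_eq⁴ = L(1−A)/(16πσd²): d = √[L(1−A)/(16πσT_eq⁴)].
d = √[2.37×10²⁵ × 0.64 / (16π × 5.67×10⁻⁸ × (196)⁴)] = 6.01×10¹⁰ m = 0.402 AU.

d ≈ 0.402 AU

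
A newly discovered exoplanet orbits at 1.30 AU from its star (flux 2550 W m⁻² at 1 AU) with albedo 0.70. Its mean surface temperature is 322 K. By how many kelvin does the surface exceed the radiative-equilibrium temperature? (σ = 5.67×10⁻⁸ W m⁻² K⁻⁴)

S = 2550/1.30² = 1509 W m⁻².
T_eq = [S(1−A)/(4σ)]^(1/4) = [1509×0.30/(4×5.67×10⁻⁸)]^(1/4) = 211.4 K.
ΔT = T_surf − T_eq = 322 − 211.4.

ΔT ≈ 110.6 K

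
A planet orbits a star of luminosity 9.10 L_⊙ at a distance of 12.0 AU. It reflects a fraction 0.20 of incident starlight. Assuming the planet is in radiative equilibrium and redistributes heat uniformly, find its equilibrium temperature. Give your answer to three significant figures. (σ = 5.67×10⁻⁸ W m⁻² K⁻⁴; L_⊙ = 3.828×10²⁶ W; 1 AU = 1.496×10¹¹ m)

d = 12.0 AU = 1.80×10¹² m.
L = 9.10 × 3.828×10²⁶ = 3.48×10²⁷ W.
Flux: S = L/(4πd²) = 3.48×10²⁷/(4π×(1.80×10¹²)²) = 86.0 W m⁻².
Energy balance: absorbed = emitted ⇒ πR²·S(1−A) = 4πR²·σT_eq⁴, so T_eq⁴ = S(1−A)/(4σ).
T_eq = [86.0 × 0.80 / (4 × 5.67×10⁻⁸)]^(1/4) = (3.03×10⁸)^(1/4) = 132 K.

T_eq ≈ 132 K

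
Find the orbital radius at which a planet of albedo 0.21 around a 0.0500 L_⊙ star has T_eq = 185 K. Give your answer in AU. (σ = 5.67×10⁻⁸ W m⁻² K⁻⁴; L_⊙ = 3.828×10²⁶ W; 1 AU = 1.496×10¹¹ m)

d ≈ 0.450 AU

L = 0.0500 × 3.828×10²⁶ = 1.91×10²⁵ W.
From T_eq⁴ = L(1−A)/(16πσd²): d = √[L(1−A)/(16πσT_eq⁴)].
d = √[1.91×10²⁵ × 0.79 / (16π × 5.67×10⁻⁸ × (185)⁴)] = 6.73×10¹⁰ m = 0.450 AU.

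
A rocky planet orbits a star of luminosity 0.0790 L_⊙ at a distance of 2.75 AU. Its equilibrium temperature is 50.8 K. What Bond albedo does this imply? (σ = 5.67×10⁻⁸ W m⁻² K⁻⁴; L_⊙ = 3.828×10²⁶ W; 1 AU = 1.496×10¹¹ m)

d = 2.75 AU = 4.11×10¹¹ m.
L = 0.0790 × 3.828×10²⁶ = 3.02×10²⁵ W.
Flux: S = L/(4πd²) = 3.02×10²⁵/(4π×(4.11×10¹¹)²) = 14.2 W m⁻².
From T_eq⁴ = S(1−A)/(4σ): 1−A = 4σT_eq⁴/S.
1−A = 4 × 5.67×10⁻⁸ × (50.8)⁴ / 14.2 = 0.106.

A ≈ 0.89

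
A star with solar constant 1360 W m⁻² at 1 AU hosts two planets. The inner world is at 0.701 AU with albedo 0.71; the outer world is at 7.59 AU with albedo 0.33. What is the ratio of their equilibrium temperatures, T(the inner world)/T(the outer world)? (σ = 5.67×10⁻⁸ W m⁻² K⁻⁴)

T₁/T₂ ≈ 2.669

T_eq = [S₀(1−A)/(4σd²)]^(1/4), so T ∝ (1−A)^(1/4) / √d.
T₁ = [1360×0.29/(4×5.67×10⁻⁸×0.701²)]^(1/4) = 243.90 K.
T₂ = [1360×0.67/(4×5.67×10⁻⁸×7.59²)]^(1/4) = 91.38 K.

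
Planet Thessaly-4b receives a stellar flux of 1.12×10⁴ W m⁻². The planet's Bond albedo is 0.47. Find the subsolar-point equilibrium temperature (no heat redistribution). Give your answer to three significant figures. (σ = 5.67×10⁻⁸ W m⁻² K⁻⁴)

At the subsolar point the surface absorbs S(1−A) and emits σT⁴ per unit area — no factor of 4, since only the local patch is in balance.
T = [1.12×10⁴ × 0.53 / 5.67×10⁻⁸]^(1/4) = (1.05×10¹¹)^(1/4) = 569 K.

T_ss ≈ 569 K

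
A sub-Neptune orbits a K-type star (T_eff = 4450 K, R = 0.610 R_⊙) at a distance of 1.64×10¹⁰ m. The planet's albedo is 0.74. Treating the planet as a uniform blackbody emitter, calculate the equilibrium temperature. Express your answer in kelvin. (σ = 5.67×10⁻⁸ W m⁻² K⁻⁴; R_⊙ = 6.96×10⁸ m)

R_⋆ = 0.610 × 6.96×10⁸ = 4.25×10⁸ m.
L = 4πR_⋆²σT_⋆⁴ = 4π(4.25×10⁸)² × 5.67×10⁻⁸ × (4450)⁴ = 5.04×10²⁵ W.
S = L/(4πd²) = 1.49×10⁴ W m⁻².
Energy balance: absorbed = emitted ⇒ πR²·S(1−A) = 4πR²·σT_eq⁴, so T_eq⁴ = S(1−A)/(4σ).
T_eq = [1.49×10⁴ × 0.26 / (4 × 5.67×10⁻⁸)]^(1/4) = (1.71×10¹⁰)^(1/4) = 362 K.

T_eq ≈ 362 K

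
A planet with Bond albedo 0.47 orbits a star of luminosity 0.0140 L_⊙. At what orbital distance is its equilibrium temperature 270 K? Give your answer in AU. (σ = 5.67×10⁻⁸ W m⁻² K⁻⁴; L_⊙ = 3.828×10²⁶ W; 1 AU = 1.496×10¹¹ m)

L = 0.0140 × 3.828×10²⁶ = 5.36×10²⁴ W.
From T_eq⁴ = L(1−A)/(16πσd²): d = √[L(1−A)/(16πσT_eq⁴)].
d = √[5.36×10²⁴ × 0.53 / (16π × 5.67×10⁻⁸ × (270)⁴)] = 1.37×10¹⁰ m = 0.0915 AU.

d ≈ 0.0915 AU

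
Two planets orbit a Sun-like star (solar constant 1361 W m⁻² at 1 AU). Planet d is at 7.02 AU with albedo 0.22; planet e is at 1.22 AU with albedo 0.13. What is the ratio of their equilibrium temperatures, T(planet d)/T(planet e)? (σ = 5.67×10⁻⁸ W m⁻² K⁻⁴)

T₁/T₂ ≈ 0.406

T_eq = [S₀(1−A)/(4σd²)]^(1/4), so T ∝ (1−A)^(1/4) / √d.
T₁ = [1361×0.78/(4×5.67×10⁻⁸×7.02²)]^(1/4) = 98.72 K.
T₂ = [1361×0.87/(4×5.67×10⁻⁸×1.22²)]^(1/4) = 243.36 K.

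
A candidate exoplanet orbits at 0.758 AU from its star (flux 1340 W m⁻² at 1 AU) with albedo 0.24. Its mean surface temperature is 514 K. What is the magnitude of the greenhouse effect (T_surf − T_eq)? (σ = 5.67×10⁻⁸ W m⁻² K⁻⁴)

S = 1340/0.758² = 2332 W m⁻².
T_eq = [S(1−A)/(4σ)]^(1/4) = [2332×0.76/(4×5.67×10⁻⁸)]^(1/4) = 297.3 K.
ΔT = T_surf − T_eq = 514 − 297.3.

ΔT ≈ 216.7 K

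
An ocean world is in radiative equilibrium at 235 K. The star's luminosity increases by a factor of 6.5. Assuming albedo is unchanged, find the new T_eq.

T_eq ∝ L^(1/4) · d^(−1/2).
T′ = 235 × 6.5^(1/4) = 375 K.

T_eq ≈ 375 K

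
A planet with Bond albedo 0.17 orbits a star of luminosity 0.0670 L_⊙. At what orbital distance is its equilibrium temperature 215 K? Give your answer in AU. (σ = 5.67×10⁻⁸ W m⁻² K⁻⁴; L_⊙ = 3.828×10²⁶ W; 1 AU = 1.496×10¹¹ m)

L = 0.0670 × 3.828×10²⁶ = 2.56×10²⁵ W.
From T_eq⁴ = L(1−A)/(16πσd²): d = √[L(1−A)/(16πσT_eq⁴)].
d = √[2.56×10²⁵ × 0.83 / (16π × 5.67×10⁻⁸ × (215)⁴)] = 5.91×10¹⁰ m = 0.395 AU.

d ≈ 0.395 AU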